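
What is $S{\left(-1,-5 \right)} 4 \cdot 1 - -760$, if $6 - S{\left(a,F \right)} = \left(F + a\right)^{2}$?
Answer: $640$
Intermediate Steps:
$S{\left(a,F \right)} = 6 - \left(F + a\right)^{2}$
$S{\left(-1,-5 \right)} 4 \cdot 1 - -760 = \left(6 - \left(-5 - 1\right)^{2}\right) 4 \cdot 1 - -760 = \left(6 - \left(-6\right)^{2}\right) 4 \cdot 1 + 760 = \left(6 - 36\right) 4 \cdot 1 + 760 = \left(-30\right) 4 \cdot 1 + 760 = \left(-120\right) 1 + 760 = -120 + 760 = 640$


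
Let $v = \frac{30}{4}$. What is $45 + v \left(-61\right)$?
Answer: $- \frac{825}{2} \approx -412.5$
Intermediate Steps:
$v = \frac{15}{2}$ ($v = 30 \cdot \frac{1}{4} = \frac{15}{2} \approx 7.5$)
$45 + v \left(-61\right) = 45 + \frac{15}{2} \left(-61\right) = 45 - \frac{915}{2} = - \frac{825}{2}$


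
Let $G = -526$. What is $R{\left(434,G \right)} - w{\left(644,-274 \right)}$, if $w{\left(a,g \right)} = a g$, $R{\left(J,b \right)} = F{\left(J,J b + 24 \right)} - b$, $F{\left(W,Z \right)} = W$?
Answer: $177416$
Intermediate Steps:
$R{\left(J,b \right)} = J - b$
$R{\left(434,G \right)} - w{\left(644,-274 \right)} = \left(434 - -526\right) - 644 \left(-274\right) = \left(434 + 526\right) - -176456 = 960 + 176456 = 177416$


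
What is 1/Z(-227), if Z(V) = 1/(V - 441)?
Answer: -668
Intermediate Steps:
Z(V) = 1/(-441 + V)
1/Z(-227) = 1/(1/(-441 - 227)) = 1/(1/(-668)) = 1/(-1/668) = -668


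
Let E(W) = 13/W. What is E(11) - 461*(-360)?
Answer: 1825573/11 ≈ 1.6596e+5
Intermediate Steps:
E(11) - 461*(-360) = 13/11 - 461*(-360) = 13*(1/11) + 165960 = 13/11 + 165960 = 1825573/11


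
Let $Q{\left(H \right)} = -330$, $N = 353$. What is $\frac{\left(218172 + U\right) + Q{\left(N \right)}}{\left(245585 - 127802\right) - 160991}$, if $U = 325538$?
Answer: $- \frac{135845}{10802} \approx -12.576$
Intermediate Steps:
$\frac{\left(218172 + U\right) + Q{\left(N \right)}}{\left(245585 - 127802\right) - 160991} = \frac{\left(218172 + 325538\right) - 330}{\left(245585 - 127802\right) - 160991} = \frac{543710 - 330}{117783 - 160991} = \frac{543380}{-43208} = 543380 \left(- \frac{1}{43208}\right) = - \frac{135845}{10802}$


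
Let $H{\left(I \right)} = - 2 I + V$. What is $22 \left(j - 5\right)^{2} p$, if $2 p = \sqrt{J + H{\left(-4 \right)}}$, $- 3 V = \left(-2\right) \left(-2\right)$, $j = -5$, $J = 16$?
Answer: $\frac{2200 \sqrt{51}}{3} \approx 5237.0$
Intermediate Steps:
$V = - \frac{4}{3}$ ($V = - \frac{\left(-2\right) \left(-2\right)}{3} = \left(- \frac{1}{3}\right) 4 = - \frac{4}{3} \approx -1.3333$)
$H{\left(I \right)} = - \frac{4}{3} - 2 I$ ($H{\left(I \right)} = - 2 I - \frac{4}{3} = - \frac{4}{3} - 2 I$)
$p = \frac{\sqrt{51}}{3}$ ($p = \frac{\sqrt{16 - - \frac{20}{3}}}{2} = \frac{\sqrt{16 + \left(- \frac{4}{3} + 8\right)}}{2} = \frac{\sqrt{16 + \frac{20}{3}}}{2} = \frac{\sqrt{\frac{68}{3}}}{2} = \frac{\frac{2}{3} \sqrt{51}}{2} = \frac{\sqrt{51}}{3} \approx 2.3805$)
$22 \left(j - 5\right)^{2} p = 22 \left(-5 - 5\right)^{2} \frac{\sqrt{51}}{3} = 22 \left(-10\right)^{2} \frac{\sqrt{51}}{3} = 22 \cdot 100 \frac{\sqrt{51}}{3} = 2200 \frac{\sqrt{51}}{3} = \frac{2200 \sqrt{51}}{3}$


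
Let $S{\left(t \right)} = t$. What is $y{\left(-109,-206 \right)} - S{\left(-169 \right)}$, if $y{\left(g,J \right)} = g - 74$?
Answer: $-14$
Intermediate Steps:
$y{\left(g,J \right)} = -74 + g$
$y{\left(-109,-206 \right)} - S{\left(-169 \right)} = \left(-74 - 109\right) - -169 = -183 + 169 = -14$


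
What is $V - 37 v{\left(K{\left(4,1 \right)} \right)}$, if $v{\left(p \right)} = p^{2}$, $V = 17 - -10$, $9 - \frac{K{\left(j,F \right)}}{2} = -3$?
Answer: $-21285$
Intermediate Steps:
$K{\left(j,F \right)} = 24$ ($K{\left(j,F \right)} = 18 - -6 = 18 + 6 = 24$)
$V = 27$ ($V = 17 + 10 = 27$)
$V - 37 v{\left(K{\left(4,1 \right)} \right)} = 27 - 37 \cdot 24^{2} = 27 - 21312 = -21285$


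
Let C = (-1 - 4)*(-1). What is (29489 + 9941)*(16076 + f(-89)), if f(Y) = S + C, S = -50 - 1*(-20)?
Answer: 632890930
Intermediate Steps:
C = 5 (C = -5*(-1) = 5)
S = -30 (S = -50 + 20 = -30)
f(Y) = -25 (f(Y) = -30 + 5 = -25)
(29489 + 9941)*(16076 + f(-89)) = (29489 + 9941)*(16076 - 25) = 39430*16051 = 632890930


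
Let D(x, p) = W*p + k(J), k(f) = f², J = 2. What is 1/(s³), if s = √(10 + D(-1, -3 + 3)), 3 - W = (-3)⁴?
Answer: √14/196 ≈ 0.019090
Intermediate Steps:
W = -78 (W = 3 - 1*(-3)⁴ = 3 - 1*81 = 3 - 81 = -78)
D(x, p) = 4 - 78*p (D(x, p) = -78*p + 2² = -78*p + 4 = 4 - 78*p)
s = √14 (s = √(10 + (4 - 78*(-3 + 3))) = √(10 + (4 - 78*0)) = √(10 + (4 + 0)) = √(10 + 4) = √14 ≈ 3.7417)
1/(s³) = 1/((√14)³) = 1/(14*√14) = √14/196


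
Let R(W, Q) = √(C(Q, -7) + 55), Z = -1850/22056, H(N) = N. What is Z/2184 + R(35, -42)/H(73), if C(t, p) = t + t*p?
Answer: -925/24085152 + √307/73 ≈ 0.23998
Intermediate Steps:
C(t, p) = t + p*t
Z = -925/11028 (Z = -1850*1/22056 = -925/11028 ≈ -0.083877)
R(W, Q) = √(55 - 6*Q) (R(W, Q) = √(Q*(1 - 7) + 55) = √(Q*(-6) + 55) = √(-6*Q + 55) = √(55 - 6*Q))
Z/2184 + R(35, -42)/H(73) = -925/11028/2184 + √(55 - 6*(-42))/73 = -925/11028*1/2184 + √(55 + 252)*(1/73) = -925/24085152 + √307*(1/73) = -925/24085152 + √307/73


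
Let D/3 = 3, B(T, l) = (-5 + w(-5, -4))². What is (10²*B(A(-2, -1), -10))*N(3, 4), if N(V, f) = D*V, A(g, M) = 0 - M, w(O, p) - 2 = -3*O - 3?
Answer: 218700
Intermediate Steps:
w(O, p) = -1 - 3*O (w(O, p) = 2 + (-3*O - 3) = 2 + (-3 - 3*O) = -1 - 3*O)
A(g, M) = -M
B(T, l) = 81 (B(T, l) = (-5 + (-1 - 3*(-5)))² = (-5 + (-1 + 15))² = (-5 + 14)² = 9² = 81)
D = 9 (D = 3*3 = 9)
N(V, f) = 9*V
(10²*B(A(-2, -1), -10))*N(3, 4) = (10²*81)*(9*3) = (100*81)*27 = 8100*27 = 218700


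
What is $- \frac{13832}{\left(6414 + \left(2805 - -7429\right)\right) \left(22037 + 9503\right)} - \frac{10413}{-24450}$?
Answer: $\frac{1198968901}{2815384900} \approx 0.42586$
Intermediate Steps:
$- \frac{13832}{\left(6414 + \left(2805 - -7429\right)\right) \left(22037 + 9503\right)} - \frac{10413}{-24450} = - \frac{13832}{\left(6414 + \left(2805 + 7429\right)\right) 31540} - - \frac{3471}{8150} = - \frac{13832}{\left(6414 + 10234\right) 31540} + \frac{3471}{8150} = - \frac{13832}{16648 \cdot 31540} + \frac{3471}{8150} = - \frac{13832}{525077920} + \frac{3471}{8150} = \left(-13832\right) \frac{1}{525077920} + \frac{3471}{8150} = - \frac{91}{3454460} + \frac{3471}{8150} = \frac{1198968901}{2815384900}$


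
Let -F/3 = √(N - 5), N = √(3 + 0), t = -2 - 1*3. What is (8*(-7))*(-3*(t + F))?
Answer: -840 - 504*I*√(5 - √3) ≈ -840.0 - 911.1*I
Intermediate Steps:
t = -5 (t = -2 - 3 = -5)
N = √3 ≈ 1.7320
F = -3*√(-5 + √3) (F = -3*√(√3 - 5) = -3*√(-5 + √3) ≈ -5.4232*I)
(8*(-7))*(-3*(t + F)) = (8*(-7))*(-3*(-5 - 3*I*√(5 - √3))) = -56*(15 + 9*I*√(5 - √3)) = -840 - 504*I*√(5 - √3)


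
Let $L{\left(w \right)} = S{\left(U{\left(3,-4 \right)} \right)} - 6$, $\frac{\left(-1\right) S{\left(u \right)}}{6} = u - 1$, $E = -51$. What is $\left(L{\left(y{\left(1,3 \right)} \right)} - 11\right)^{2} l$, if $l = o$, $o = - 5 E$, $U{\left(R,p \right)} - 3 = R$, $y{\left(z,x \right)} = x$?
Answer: $563295$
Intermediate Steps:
$U{\left(R,p \right)} = 3 + R$
$S{\left(u \right)} = 6 - 6 u$ ($S{\left(u \right)} = - 6 \left(u - 1\right) = - 6 \left(-1 + u\right) = 6 - 6 u$)
$L{\left(w \right)} = -36$ ($L{\left(w \right)} = \left(6 - 6 \left(3 + 3\right)\right) - 6 = \left(6 - 36\right) - 6 = -30 - 6 = -36$)
$o = 255$ ($o = \left(-5\right) \left(-51\right) = 255$)
$l = 255$
$\left(L{\left(y{\left(1,3 \right)} \right)} - 11\right)^{2} l = \left(-36 - 11\right)^{2} \cdot 255 = \left(-47\right)^{2} \cdot 255 = 2209 \cdot 255 = 563295$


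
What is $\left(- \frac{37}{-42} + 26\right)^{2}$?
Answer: $\frac{1274641}{1764} \approx 722.59$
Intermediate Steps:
$\left(- \frac{37}{-42} + 26\right)^{2} = \left(\left(-37\right) \left(- \frac{1}{42}\right) + 26\right)^{2} = \left(\frac{37}{42} + 26\right)^{2} = \left(\frac{1129}{42}\right)^{2} = \frac{1274641}{1764}$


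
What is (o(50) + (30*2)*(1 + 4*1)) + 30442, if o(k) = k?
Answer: 30792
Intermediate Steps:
(o(50) + (30*2)*(1 + 4*1)) + 30442 = (50 + (30*2)*(1 + 4*1)) + 30442 = (50 + 60*(1 + 4)) + 30442 = (50 + 60*5) + 30442 = (50 + 300) + 30442 = 350 + 30442 = 30792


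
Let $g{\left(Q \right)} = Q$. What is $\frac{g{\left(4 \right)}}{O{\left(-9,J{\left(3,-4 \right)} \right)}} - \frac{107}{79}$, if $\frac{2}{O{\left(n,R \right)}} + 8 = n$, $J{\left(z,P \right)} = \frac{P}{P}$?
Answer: $- \frac{2793}{79} \approx -35.354$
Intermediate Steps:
$J{\left(z,P \right)} = 1$
$O{\left(n,R \right)} = \frac{2}{-8 + n}$
$\frac{g{\left(4 \right)}}{O{\left(-9,J{\left(3,-4 \right)} \right)}} - \frac{107}{79} = \frac{4}{2 \frac{1}{-8 - 9}} - \frac{107}{79} = \frac{4}{2 \frac{1}{-17}} - \frac{107}{79} = \frac{4}{2 \left(- \frac{1}{17}\right)} - \frac{107}{79} = \frac{4}{- \frac{2}{17}} - \frac{107}{79} = 4 \left(- \frac{17}{2}\right) - \frac{107}{79} = -34 - \frac{107}{79} = - \frac{2793}{79}$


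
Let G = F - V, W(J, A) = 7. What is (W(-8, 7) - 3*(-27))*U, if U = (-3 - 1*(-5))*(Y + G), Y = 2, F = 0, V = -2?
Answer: 704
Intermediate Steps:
G = 2 (G = 0 - 1*(-2) = 0 + 2 = 2)
U = 8 (U = (-3 - 1*(-5))*(2 + 2) = (-3 + 5)*4 = 2*4 = 8)
(W(-8, 7) - 3*(-27))*U = (7 - 3*(-27))*8 = (7 + 81)*8 = 88*8 = 704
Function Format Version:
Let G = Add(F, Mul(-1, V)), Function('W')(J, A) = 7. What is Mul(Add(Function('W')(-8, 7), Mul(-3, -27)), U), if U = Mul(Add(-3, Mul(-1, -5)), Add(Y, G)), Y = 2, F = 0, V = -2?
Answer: 704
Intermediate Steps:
G = 2 (G = Add(0, Mul(-1, -2)) = Add(0, 2) = 2)
U = 8 (U = Mul(Add(-3, Mul(-1, -5)), Add(2, 2)) = Mul(Add(-3, 5), 4) = Mul(2, 4) = 8)
Mul(Add(Function('W')(-8, 7), Mul(-3, -27)), U) = Mul(Add(7, Mul(-3, -27)), 8) = Mul(Add(7, 81), 8) = Mul(88, 8) = 704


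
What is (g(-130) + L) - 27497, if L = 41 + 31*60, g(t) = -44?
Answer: -25640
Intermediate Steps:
L = 1901 (L = 41 + 1860 = 1901)
(g(-130) + L) - 27497 = (-44 + 1901) - 27497 = 1857 - 27497 = -25640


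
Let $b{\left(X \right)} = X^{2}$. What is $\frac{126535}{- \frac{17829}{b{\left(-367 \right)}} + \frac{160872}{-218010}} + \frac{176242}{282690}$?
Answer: $- \frac{87527908373599319482}{602002232676135} \approx -1.4539 \cdot 10^{5}$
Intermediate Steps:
$\frac{126535}{- \frac{17829}{b{\left(-367 \right)}} + \frac{160872}{-218010}} + \frac{176242}{282690} = \frac{126535}{- \frac{17829}{\left(-367\right)^{2}} + \frac{160872}{-218010}} + \frac{176242}{282690} = \frac{126535}{- \frac{17829}{134689} + 160872 \left(- \frac{1}{218010}\right)} + 176242 \cdot \frac{1}{282690} = \frac{126535}{\left(-17829\right) \frac{1}{134689} - \frac{26812}{36335}} + \frac{88121}{141345} = \frac{126535}{- \frac{17829}{134689} - \frac{26812}{36335}} + \frac{88121}{141345} = \frac{126535}{- \frac{4259098183}{4893924815}} + \frac{88121}{141345} = 126535 \left(- \frac{4893924815}{4259098183}\right) + \frac{88121}{141345} = - \frac{619252776466025}{4259098183} + \frac{88121}{141345} = - \frac{87527908373599319482}{602002232676135}$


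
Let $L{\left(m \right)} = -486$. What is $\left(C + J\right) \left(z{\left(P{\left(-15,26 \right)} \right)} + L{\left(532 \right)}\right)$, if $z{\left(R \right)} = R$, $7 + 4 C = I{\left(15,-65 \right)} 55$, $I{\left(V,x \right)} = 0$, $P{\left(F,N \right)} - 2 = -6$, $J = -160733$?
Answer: $\frac{157520055}{2} \approx 7.876 \cdot 10^{7}$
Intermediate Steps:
$P{\left(F,N \right)} = -4$ ($P{\left(F,N \right)} = 2 - 6 = -4$)
$C = - \frac{7}{4}$ ($C = - \frac{7}{4} + \frac{0 \cdot 55}{4} = - \frac{7}{4} + \frac{1}{4} \cdot 0 = - \frac{7}{4} + 0 = - \frac{7}{4} \approx -1.75$)
$\left(C + J\right) \left(z{\left(P{\left(-15,26 \right)} \right)} + L{\left(532 \right)}\right) = \left(- \frac{7}{4} - 160733\right) \left(-4 - 486\right) = \left(- \frac{642939}{4}\right) \left(-490\right) = \frac{157520055}{2}$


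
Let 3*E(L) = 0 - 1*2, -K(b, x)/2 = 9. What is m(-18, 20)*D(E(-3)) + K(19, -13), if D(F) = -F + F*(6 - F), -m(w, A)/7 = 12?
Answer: 898/3 ≈ 299.33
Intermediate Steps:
m(w, A) = -84 (m(w, A) = -7*12 = -84)
K(b, x) = -18 (K(b, x) = -2*9 = -18)
E(L) = -⅔ (E(L) = (0 - 1*2)/3 = (0 - 2)/3 = (⅓)*(-2) = -⅔)
m(-18, 20)*D(E(-3)) + K(19, -13) = -(-56)*(5 - 1*(-⅔)) - 18 = -(-56)*(5 + ⅔) - 18 = -(-56)*17/3 - 18 = -84*(-34/9) - 18 = 952/3 - 18 = 898/3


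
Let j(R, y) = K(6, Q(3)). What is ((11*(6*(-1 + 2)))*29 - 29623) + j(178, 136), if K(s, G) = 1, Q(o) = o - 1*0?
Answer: -27708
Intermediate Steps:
Q(o) = o (Q(o) = o + 0 = o)
j(R, y) = 1
((11*(6*(-1 + 2)))*29 - 29623) + j(178, 136) = ((11*(6*(-1 + 2)))*29 - 29623) + 1 = ((11*(6*1))*29 - 29623) + 1 = ((11*6)*29 - 29623) + 1 = (66*29 - 29623) + 1 = (1914 - 29623) + 1 = -27709 + 1 = -27708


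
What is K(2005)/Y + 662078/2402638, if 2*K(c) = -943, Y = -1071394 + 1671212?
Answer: 395993457987/1441145519884 ≈ 0.27478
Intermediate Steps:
Y = 599818
K(c) = -943/2 (K(c) = (½)*(-943) = -943/2)
K(2005)/Y + 662078/2402638 = -943/2/599818 + 662078/2402638 = -943/2*1/599818 + 662078*(1/2402638) = -943/1199636 + 331039/1201319 = 395993457987/1441145519884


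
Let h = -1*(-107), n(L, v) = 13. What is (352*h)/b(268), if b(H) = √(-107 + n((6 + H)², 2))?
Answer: -18832*I*√94/47 ≈ -3884.7*I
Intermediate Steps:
h = 107
b(H) = I*√94 (b(H) = √(-107 + 13) = √(-94) = I*√94)
(352*h)/b(268) = (352*107)/((I*√94)) = 37664*(-I*√94/94) = -18832*I*√94/47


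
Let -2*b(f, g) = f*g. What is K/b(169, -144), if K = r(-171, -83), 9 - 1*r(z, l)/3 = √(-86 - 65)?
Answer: 3/1352 - I*√151/4056 ≈ 0.0022189 - 0.0030296*I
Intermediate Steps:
r(z, l) = 27 - 3*I*√151 (r(z, l) = 27 - 3*√(-86 - 65) = 27 - 3*I*√151)
K = 27 - 3*I*√151 ≈ 27.0 - 36.865*I
b(f, g) = -f*g/2
K/b(169, -144) = (27 - 3*I*√151)/((-½*169*(-144))) = (27 - 3*I*√151)/12168 = (27 - 3*I*√151)*(1/12168) = 3/1352 - I*√151/4056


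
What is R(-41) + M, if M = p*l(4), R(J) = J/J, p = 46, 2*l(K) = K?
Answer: 93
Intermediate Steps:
l(K) = K/2
R(J) = 1
M = 92 (M = 46*((½)*4) = 46*2 = 92)
R(-41) + M = 1 + 92 = 93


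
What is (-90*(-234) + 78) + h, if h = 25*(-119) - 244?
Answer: 17919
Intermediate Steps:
h = -3219 (h = -2975 - 244 = -3219)
(-90*(-234) + 78) + h = (-90*(-234) + 78) - 3219 = (21060 + 78) - 3219 = 21138 - 3219 = 17919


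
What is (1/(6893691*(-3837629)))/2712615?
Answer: -1/71763392176835630985 ≈ -1.3935e-20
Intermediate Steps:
(1/(6893691*(-3837629)))/2712615 = ((1/6893691)*(-1/3837629))*(1/2712615) = -1/26455428498639*1/2712615 = -1/71763392176835630985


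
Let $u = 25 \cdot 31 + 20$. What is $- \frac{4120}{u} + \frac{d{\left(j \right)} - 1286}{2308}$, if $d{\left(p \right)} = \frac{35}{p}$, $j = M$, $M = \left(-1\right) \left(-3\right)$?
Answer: $- \frac{2104411}{366972} \approx -5.7345$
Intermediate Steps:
$M = 3$
$j = 3$
$u = 795$ ($u = 775 + 20 = 795$)
$- \frac{4120}{u} + \frac{d{\left(j \right)} - 1286}{2308} = - \frac{4120}{795} + \frac{\frac{35}{3} - 1286}{2308} = \left(-4120\right) \frac{1}{795} + \left(35 \cdot \frac{1}{3} - 1286\right) \frac{1}{2308} = - \frac{824}{159} + \left(\frac{35}{3} - 1286\right) \frac{1}{2308} = - \frac{824}{159} - \frac{3823}{6924} = - \frac{2104411}{366972}$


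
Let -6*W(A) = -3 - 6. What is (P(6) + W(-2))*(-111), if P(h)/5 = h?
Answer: -6993/2 ≈ -3496.5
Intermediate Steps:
P(h) = 5*h
W(A) = 3/2 (W(A) = -(-3 - 6)/6 = -⅙*(-9) = 3/2)
(P(6) + W(-2))*(-111) = (5*6 + 3/2)*(-111) = (30 + 3/2)*(-111) = (63/2)*(-111) = -6993/2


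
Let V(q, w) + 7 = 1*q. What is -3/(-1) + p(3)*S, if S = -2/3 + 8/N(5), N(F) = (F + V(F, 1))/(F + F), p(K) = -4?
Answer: -101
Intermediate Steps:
V(q, w) = -7 + q (V(q, w) = -7 + 1*q = -7 + q)
N(F) = (-7 + 2*F)/(2*F) (N(F) = (F + (-7 + F))/(F + F) = (-7 + 2*F)/((2*F)) = (-7 + 2*F)*(1/(2*F)) = (-7 + 2*F)/(2*F))
S = 26 (S = -2/3 + 8/(((-7/2 + 5)/5)) = -2*1/3 + 8/(((1/5)*(3/2))) = -2/3 + 8/(3/10) = -2/3 + 8*(10/3) = -2/3 + 80/3 = 26)
-3/(-1) + p(3)*S = -3/(-1) - 4*26 = -3*(-1) - 104 = 3 - 104 = -101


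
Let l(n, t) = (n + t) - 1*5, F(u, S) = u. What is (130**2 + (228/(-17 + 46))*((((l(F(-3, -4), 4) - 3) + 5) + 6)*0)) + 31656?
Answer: 48556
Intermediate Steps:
l(n, t) = -5 + n + t (l(n, t) = (n + t) - 5 = -5 + n + t)
(130**2 + (228/(-17 + 46))*((((l(F(-3, -4), 4) - 3) + 5) + 6)*0)) + 31656 = (130**2 + (228/(-17 + 46))*(((((-5 - 3 + 4) - 3) + 5) + 6)*0)) + 31656 = (16900 + (228/29)*((((-4 - 3) + 5) + 6)*0)) + 31656 = (16900 + (228*(1/29))*(((-7 + 5) + 6)*0)) + 31656 = (16900 + 228*((-2 + 6)*0)/29) + 31656 = (16900 + 228*(4*0)/29) + 31656 = (16900 + (228/29)*0) + 31656 = (16900 + 0) + 31656 = 16900 + 31656 = 48556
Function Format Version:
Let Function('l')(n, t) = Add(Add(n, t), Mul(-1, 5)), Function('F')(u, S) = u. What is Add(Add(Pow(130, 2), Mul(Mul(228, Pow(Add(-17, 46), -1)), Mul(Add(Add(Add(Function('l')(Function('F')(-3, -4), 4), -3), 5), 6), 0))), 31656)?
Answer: 48556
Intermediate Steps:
Function('l')(n, t) = Add(-5, n, t) (Function('l')(n, t) = Add(Add(n, t), -5) = Add(-5, n, t))
Add(Add(Pow(130, 2), Mul(Mul(228, Pow(Add(-17, 46), -1)), Mul(Add(Add(Add(Function('l')(Function('F')(-3, -4), 4), -3), 5), 6), 0))), 31656) = Add(Add(Pow(130, 2), Mul(Mul(228, Pow(Add(-17, 46), -1)), Mul(Add(Add(Add(Add(-5, -3, 4), -3), 5), 6), 0))), 31656) = Add(Add(16900, Mul(Mul(228, Pow(29, -1)), Mul(Add(Add(Add(-4, -3), 5), 6), 0))), 31656) = Add(Add(16900, Mul(Mul(228, Rational(1, 29)), Mul(Add(Add(-7, 5), 6), 0))), 31656) = Add(Add(16900, Mul(Rational(228, 29), Mul(Add(-2, 6), 0))), 31656) = Add(Add(16900, Mul(Rational(228, 29), Mul(4, 0))), 31656) = Add(Add(16900, Mul(Rational(228, 29), 0)), 31656) = Add(Add(16900, 0), 31656) = Add(16900, 31656) = 48556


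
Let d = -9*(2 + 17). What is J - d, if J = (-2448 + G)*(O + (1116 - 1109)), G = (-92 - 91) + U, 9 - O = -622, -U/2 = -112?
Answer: -1535495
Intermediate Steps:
U = 224 (U = -2*(-112) = 224)
O = 631 (O = 9 - 1*(-622) = 9 + 622 = 631)
G = 41 (G = (-92 - 91) + 224 = -183 + 224 = 41)
d = -171 (d = -9*19 = -171)
J = -1535666 (J = (-2448 + 41)*(631 + (1116 - 1109)) = -2407*(631 + 7) = -2407*638 = -1535666)
J - d = -1535666 - 1*(-171) = -1535666 + 171 = -1535495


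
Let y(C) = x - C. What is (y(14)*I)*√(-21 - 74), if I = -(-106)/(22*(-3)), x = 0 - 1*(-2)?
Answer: 212*I*√95/11 ≈ 187.85*I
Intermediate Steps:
x = 2 (x = 0 + 2 = 2)
I = -53/33 (I = -(-106)/(-66) = -(-106)*(-1)/66 = -1*53/33 = -53/33 ≈ -1.6061)
y(C) = 2 - C
(y(14)*I)*√(-21 - 74) = ((2 - 1*14)*(-53/33))*√(-21 - 74) = ((2 - 14)*(-53/33))*√(-95) = (-12*(-53/33))*(I*√95) = 212*(I*√95)/11 = 212*I*√95/11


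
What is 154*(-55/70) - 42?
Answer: -163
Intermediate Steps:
154*(-55/70) - 42 = 154*(-55*1/70) - 42 = 154*(-11/14) - 42 = -121 - 42 = -163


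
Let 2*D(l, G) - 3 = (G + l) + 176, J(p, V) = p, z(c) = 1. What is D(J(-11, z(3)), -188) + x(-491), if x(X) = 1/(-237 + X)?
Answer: -7281/728 ≈ -10.001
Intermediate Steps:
D(l, G) = 179/2 + G/2 + l/2 (D(l, G) = 3/2 + ((G + l) + 176)/2 = 3/2 + (176 + G + l)/2 = 3/2 + (88 + G/2 + l/2) = 179/2 + G/2 + l/2)
D(J(-11, z(3)), -188) + x(-491) = (179/2 + (1/2)*(-188) + (1/2)*(-11)) + 1/(-237 - 491) = (179/2 - 94 - 11/2) + 1/(-728) = -10 - 1/728 = -7281/728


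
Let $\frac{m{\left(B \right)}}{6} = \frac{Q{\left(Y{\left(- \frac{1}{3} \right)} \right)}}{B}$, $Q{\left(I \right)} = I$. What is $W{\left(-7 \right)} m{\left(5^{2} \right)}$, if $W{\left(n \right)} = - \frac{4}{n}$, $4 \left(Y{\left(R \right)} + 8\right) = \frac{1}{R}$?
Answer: $- \frac{6}{5} \approx -1.2$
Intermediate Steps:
$Y{\left(R \right)} = -8 + \frac{1}{4 R}$
$m{\left(B \right)} = - \frac{105}{2 B}$ ($m{\left(B \right)} = 6 \frac{-8 + \frac{1}{4 \left(- \frac{1}{3}\right)}}{B} = 6 \frac{-8 + \frac{1}{4} \left(-3\right)}{B} = 6 \frac{-8 - \frac{3}{4}}{B} = 6 \left(- \frac{35}{4 B}\right) = - \frac{105}{2 B}$)
$W{\left(-7 \right)} m{\left(5^{2} \right)} = - \frac{4}{-7} \left(- \frac{105}{2 \cdot 5^{2}}\right) = \left(-4\right) \left(- \frac{1}{7}\right) \left(- \frac{105}{2 \cdot 25}\right) = \frac{4 \left(\left(- \frac{105}{2}\right) \frac{1}{25}\right)}{7} = \frac{4}{7} \left(- \frac{21}{10}\right) = - \frac{6}{5}$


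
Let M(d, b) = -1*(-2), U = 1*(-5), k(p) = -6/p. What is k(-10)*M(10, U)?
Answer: 6/5 ≈ 1.2000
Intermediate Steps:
U = -5
M(d, b) = 2
k(-10)*M(10, U) = -6/(-10)*2 = -6*(-⅒)*2 = (⅗)*2 = 6/5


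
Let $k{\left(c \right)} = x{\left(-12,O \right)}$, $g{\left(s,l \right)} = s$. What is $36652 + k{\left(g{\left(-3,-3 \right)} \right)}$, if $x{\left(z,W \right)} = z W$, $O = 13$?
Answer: $36496$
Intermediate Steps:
$x{\left(z,W \right)} = W z$
$k{\left(c \right)} = -156$ ($k{\left(c \right)} = 13 \left(-12\right) = -156$)
$36652 + k{\left(g{\left(-3,-3 \right)} \right)} = 36652 - 156 = 36496$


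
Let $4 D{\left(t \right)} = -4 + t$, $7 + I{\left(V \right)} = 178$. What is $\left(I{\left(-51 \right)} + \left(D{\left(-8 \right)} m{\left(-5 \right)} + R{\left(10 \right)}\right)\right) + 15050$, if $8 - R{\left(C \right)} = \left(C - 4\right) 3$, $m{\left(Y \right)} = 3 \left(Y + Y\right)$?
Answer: $15301$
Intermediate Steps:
$m{\left(Y \right)} = 6 Y$ ($m{\left(Y \right)} = 3 \cdot 2 Y = 6 Y$)
$I{\left(V \right)} = 171$ ($I{\left(V \right)} = -7 + 178 = 171$)
$D{\left(t \right)} = -1 + \frac{t}{4}$ ($D{\left(t \right)} = \frac{-4 + t}{4} = -1 + \frac{t}{4}$)
$R{\left(C \right)} = 20 - 3 C$ ($R{\left(C \right)} = 8 - \left(C - 4\right) 3 = 8 - \left(-4 + C\right) 3 = 8 - \left(-12 + 3 C\right) = 20 - 3 C$)
$\left(I{\left(-51 \right)} + \left(D{\left(-8 \right)} m{\left(-5 \right)} + R{\left(10 \right)}\right)\right) + 15050 = \left(171 + \left(\left(-1 + \frac{1}{4} \left(-8\right)\right) 6 \left(-5\right) + \left(20 - 30\right)\right)\right) + 15050 = \left(171 + \left(\left(-1 - 2\right) \left(-30\right) + \left(20 - 30\right)\right)\right) + 15050 = \left(171 - -80\right) + 15050 = \left(171 + \left(90 - 10\right)\right) + 15050 = \left(171 + 80\right) + 15050 = 251 + 15050 = 15301$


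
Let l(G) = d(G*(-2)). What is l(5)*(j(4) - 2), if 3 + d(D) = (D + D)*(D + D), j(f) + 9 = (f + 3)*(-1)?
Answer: -7146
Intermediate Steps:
j(f) = -12 - f (j(f) = -9 + (f + 3)*(-1) = -9 + (3 + f)*(-1) = -9 + (-3 - f) = -12 - f)
d(D) = -3 + 4*D² (d(D) = -3 + (D + D)*(D + D) = -3 + (2*D)*(2*D) = -3 + 4*D²)
l(G) = -3 + 16*G² (l(G) = -3 + 4*(G*(-2))² = -3 + 4*(-2*G)² = -3 + 4*(4*G²) = -3 + 16*G²)
l(5)*(j(4) - 2) = (-3 + 16*5²)*((-12 - 1*4) - 2) = (-3 + 16*25)*((-12 - 4) - 2) = (-3 + 400)*(-16 - 2) = 397*(-18) = -7146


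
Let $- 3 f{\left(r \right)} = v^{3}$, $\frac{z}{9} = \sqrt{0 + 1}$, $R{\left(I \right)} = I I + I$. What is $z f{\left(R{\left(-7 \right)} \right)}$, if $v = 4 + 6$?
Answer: $-3000$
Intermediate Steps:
$v = 10$
$R{\left(I \right)} = I + I^{2}$ ($R{\left(I \right)} = I^{2} + I = I + I^{2}$)
$z = 9$ ($z = 9 \sqrt{0 + 1} = 9 \sqrt{1} = 9 \cdot 1 = 9$)
$f{\left(r \right)} = - \frac{1000}{3}$ ($f{\left(r \right)} = - \frac{10^{3}}{3} = \left(- \frac{1}{3}\right) 1000 = - \frac{1000}{3}$)
$z f{\left(R{\left(-7 \right)} \right)} = 9 \left(- \frac{1000}{3}\right) = -3000$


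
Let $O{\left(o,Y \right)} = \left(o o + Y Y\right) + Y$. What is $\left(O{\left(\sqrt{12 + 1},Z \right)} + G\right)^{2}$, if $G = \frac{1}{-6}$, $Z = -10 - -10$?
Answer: $\frac{5929}{36} \approx 164.69$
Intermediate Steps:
$Z = 0$ ($Z = -10 + 10 = 0$)
$O{\left(o,Y \right)} = Y + Y^{2} + o^{2}$ ($O{\left(o,Y \right)} = \left(o^{2} + Y^{2}\right) + Y = \left(Y^{2} + o^{2}\right) + Y = Y + Y^{2} + o^{2}$)
$G = - \frac{1}{6} \approx -0.16667$
$\left(O{\left(\sqrt{12 + 1},Z \right)} + G\right)^{2} = \left(\left(0 + 0^{2} + \left(\sqrt{12 + 1}\right)^{2}\right) - \frac{1}{6}\right)^{2} = \left(\left(0 + 0 + \left(\sqrt{13}\right)^{2}\right) - \frac{1}{6}\right)^{2} = \left(\left(0 + 0 + 13\right) - \frac{1}{6}\right)^{2} = \left(13 - \frac{1}{6}\right)^{2} = \left(\frac{77}{6}\right)^{2} = \frac{5929}{36}$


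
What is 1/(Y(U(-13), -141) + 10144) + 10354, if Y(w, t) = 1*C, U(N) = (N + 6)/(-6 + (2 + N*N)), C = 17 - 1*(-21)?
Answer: 105424429/10182 ≈ 10354.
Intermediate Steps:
C = 38 (C = 17 + 21 = 38)
U(N) = (6 + N)/(-4 + N²) (U(N) = (6 + N)/(-6 + (2 + N²)) = (6 + N)/(-4 + N²))
Y(w, t) = 38 (Y(w, t) = 1*38 = 38)
1/(Y(U(-13), -141) + 10144) + 10354 = 1/(38 + 10144) + 10354 = 1/10182 + 10354 = 105424429/10182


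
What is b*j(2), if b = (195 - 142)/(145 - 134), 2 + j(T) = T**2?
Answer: 106/11 ≈ 9.6364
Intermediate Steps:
j(T) = -2 + T**2
b = 53/11 ≈ 4.8182
b*j(2) = 53*(-2 + 2**2)/11 = 53*(-2 + 4)/11 = (53/11)*2 = 106/11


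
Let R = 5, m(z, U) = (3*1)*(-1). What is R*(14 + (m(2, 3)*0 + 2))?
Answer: 80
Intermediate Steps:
m(z, U) = -3 (m(z, U) = 3*(-1) = -3)
R*(14 + (m(2, 3)*0 + 2)) = 5*(14 + (-3*0 + 2)) = 5*(14 + (0 + 2)) = 5*(14 + 2) = 5*16 = 80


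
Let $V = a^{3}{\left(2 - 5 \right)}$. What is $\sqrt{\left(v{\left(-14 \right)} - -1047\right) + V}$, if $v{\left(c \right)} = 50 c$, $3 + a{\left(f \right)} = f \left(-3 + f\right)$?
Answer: $\sqrt{3722} \approx 61.008$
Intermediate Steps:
$a{\left(f \right)} = -3 + f \left(-3 + f\right)$
$V = 3375$ ($V = \left(-3 + \left(2 - 5\right)^{2} - 3 \left(2 - 5\right)\right)^{3} = \left(-3 + \left(-3\right)^{2} - -9\right)^{3} = \left(-3 + 9 + 9\right)^{3} = 15^{3} = 3375$)
$\sqrt{\left(v{\left(-14 \right)} - -1047\right) + V} = \sqrt{\left(50 \left(-14\right) - -1047\right) + 3375} = \sqrt{\left(-700 + 1047\right) + 3375} = \sqrt{347 + 3375} = \sqrt{3722}$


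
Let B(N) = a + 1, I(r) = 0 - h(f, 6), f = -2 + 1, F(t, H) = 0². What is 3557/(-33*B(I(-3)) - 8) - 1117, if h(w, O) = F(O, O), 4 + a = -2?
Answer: -171812/157 ≈ -1094.3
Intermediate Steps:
a = -6 (a = -4 - 2 = -6)
F(t, H) = 0
f = -1
h(w, O) = 0
I(r) = 0 (I(r) = 0 - 1*0 = 0 + 0 = 0)
B(N) = -5 (B(N) = -6 + 1 = -5)
3557/(-33*B(I(-3)) - 8) - 1117 = 3557/(-33*(-5) - 8) - 1117 = 3557/(165 - 8) - 1117 = 3557/157 - 1117 = -171812/157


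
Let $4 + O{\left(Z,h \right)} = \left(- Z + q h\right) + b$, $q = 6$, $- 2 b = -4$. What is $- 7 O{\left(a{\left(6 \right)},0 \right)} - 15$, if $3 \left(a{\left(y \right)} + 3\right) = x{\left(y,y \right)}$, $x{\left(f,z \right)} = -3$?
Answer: $-29$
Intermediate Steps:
$b = 2$ ($b = \left(- \frac{1}{2}\right) \left(-4\right) = 2$)
$a{\left(y \right)} = -4$ ($a{\left(y \right)} = -3 + \frac{1}{3} \left(-3\right) = -3 - 1 = -4$)
$O{\left(Z,h \right)} = -2 - Z + 6 h$ ($O{\left(Z,h \right)} = -4 - \left(-2 + Z - 6 h\right) = -4 + \left(2 - Z + 6 h\right) = -2 - Z + 6 h$)
$- 7 O{\left(a{\left(6 \right)},0 \right)} - 15 = - 7 \left(-2 - -4 + 6 \cdot 0\right) - 15 = - 7 \left(-2 + 4 + 0\right) - 15 = \left(-7\right) 2 - 15 = -14 - 15 = -29$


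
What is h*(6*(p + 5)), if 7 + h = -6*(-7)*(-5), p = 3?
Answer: -10416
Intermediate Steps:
h = -217 (h = -7 - 6*(-7)*(-5) = -7 + 42*(-5) = -7 - 210 = -217)
h*(6*(p + 5)) = -1302*(3 + 5) = -1302*8 = -217*48 = -10416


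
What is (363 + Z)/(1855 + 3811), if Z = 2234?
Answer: 2597/5666 ≈ 0.45835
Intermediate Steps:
(363 + Z)/(1855 + 3811) = (363 + 2234)/(1855 + 3811) = 2597/5666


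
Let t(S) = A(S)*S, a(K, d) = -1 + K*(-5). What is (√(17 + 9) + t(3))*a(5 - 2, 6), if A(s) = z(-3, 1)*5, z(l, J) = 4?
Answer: -960 - 16*√26 ≈ -1041.6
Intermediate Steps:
A(s) = 20 (A(s) = 4*5 = 20)
a(K, d) = -1 - 5*K
t(S) = 20*S
(√(17 + 9) + t(3))*a(5 - 2, 6) = (√(17 + 9) + 20*3)*(-1 - 5*(5 - 2)) = (√26 + 60)*(-1 - 5*3) = (60 + √26)*(-1 - 15) = (60 + √26)*(-16) = -960 - 16*√26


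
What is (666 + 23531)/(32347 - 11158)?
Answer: 24197/21189 ≈ 1.1420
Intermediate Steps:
(666 + 23531)/(32347 - 11158) = 24197/21189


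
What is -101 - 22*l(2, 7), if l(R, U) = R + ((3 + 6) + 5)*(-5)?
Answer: 1395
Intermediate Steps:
l(R, U) = -70 + R (l(R, U) = R + (9 + 5)*(-5) = R + 14*(-5) = R - 70 = -70 + R)
-101 - 22*l(2, 7) = -101 - 22*(-70 + 2) = -101 - 22*(-68) = -101 + 1496 = 1395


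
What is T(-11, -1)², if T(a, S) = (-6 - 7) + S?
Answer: 196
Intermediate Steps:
T(a, S) = -13 + S
T(-11, -1)² = (-13 - 1)² = (-14)² = 196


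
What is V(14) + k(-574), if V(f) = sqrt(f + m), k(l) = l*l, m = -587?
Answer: 329476 + I*sqrt(573) ≈ 3.2948e+5 + 23.937*I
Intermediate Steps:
k(l) = l**2
V(f) = sqrt(-587 + f) (V(f) = sqrt(f - 587) = sqrt(-587 + f))
V(14) + k(-574) = sqrt(-587 + 14) + (-574)**2 = sqrt(-573) + 329476 = I*sqrt(573) + 329476 = 329476 + I*sqrt(573)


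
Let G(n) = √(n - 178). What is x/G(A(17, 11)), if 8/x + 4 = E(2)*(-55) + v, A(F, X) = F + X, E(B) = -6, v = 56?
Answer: -2*I*√6/2865 ≈ -0.0017099*I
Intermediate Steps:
G(n) = √(-178 + n)
x = 4/191 (x = 8/(-4 + (-6*(-55) + 56)) = 8/(-4 + (330 + 56)) = 8/(-4 + 386) = 8/382 = 8*(1/382) = 4/191 ≈ 0.020942)
x/G(A(17, 11)) = 4/(191*(√(-178 + (17 + 11)))) = 4/(191*(√(-178 + 28))) = 4/(191*(√(-150))) = 4/(191*((5*I*√6))) = 4*(-I*√6/30)/191 = -2*I*√6/2865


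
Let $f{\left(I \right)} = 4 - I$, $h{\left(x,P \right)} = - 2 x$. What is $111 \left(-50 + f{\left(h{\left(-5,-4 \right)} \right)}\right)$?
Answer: $-6216$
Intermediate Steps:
$111 \left(-50 + f{\left(h{\left(-5,-4 \right)} \right)}\right) = 111 \left(-50 + \left(4 - \left(-2\right) \left(-5\right)\right)\right) = 111 \left(-50 + \left(4 - 10\right)\right) = 111 \left(-50 - 6\right) = 111 \left(-56\right) = -6216$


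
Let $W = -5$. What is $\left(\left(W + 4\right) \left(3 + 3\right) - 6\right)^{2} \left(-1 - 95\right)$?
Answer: $-13824$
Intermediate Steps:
$\left(\left(W + 4\right) \left(3 + 3\right) - 6\right)^{2} \left(-1 - 95\right) = \left(\left(-5 + 4\right) \left(3 + 3\right) - 6\right)^{2} \left(-1 - 95\right) = \left(\left(-1\right) 6 - 6\right)^{2} \left(-96\right) = \left(-6 - 6\right)^{2} \left(-96\right) = \left(-12\right)^{2} \left(-96\right) = 144 \left(-96\right) = -13824$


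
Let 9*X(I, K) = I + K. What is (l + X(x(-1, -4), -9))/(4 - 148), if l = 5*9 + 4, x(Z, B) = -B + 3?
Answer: -439/1296 ≈ -0.33873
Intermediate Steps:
x(Z, B) = 3 - B
l = 49 (l = 45 + 4 = 49)
X(I, K) = I/9 + K/9 (X(I, K) = (I + K)/9 = I/9 + K/9)
(l + X(x(-1, -4), -9))/(4 - 148) = (49 + ((3 - 1*(-4))/9 + (1/9)*(-9)))/(4 - 148) = (49 + ((3 + 4)/9 - 1))/(-144) = (49 + ((1/9)*7 - 1))*(-1/144) = (49 + (7/9 - 1))*(-1/144) = (49 - 2/9)*(-1/144) = (439/9)*(-1/144) = -439/1296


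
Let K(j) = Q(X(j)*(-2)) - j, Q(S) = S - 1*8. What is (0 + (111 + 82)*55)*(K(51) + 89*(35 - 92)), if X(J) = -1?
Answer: -54454950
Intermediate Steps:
Q(S) = -8 + S (Q(S) = S - 8 = -8 + S)
K(j) = -6 - j (K(j) = (-8 - 1*(-2)) - j = (-8 + 2) - j = -6 - j)
(0 + (111 + 82)*55)*(K(51) + 89*(35 - 92)) = (0 + (111 + 82)*55)*((-6 - 1*51) + 89*(35 - 92)) = (0 + 193*55)*((-6 - 51) + 89*(-57)) = (0 + 10615)*(-57 - 5073) = 10615*(-5130) = -54454950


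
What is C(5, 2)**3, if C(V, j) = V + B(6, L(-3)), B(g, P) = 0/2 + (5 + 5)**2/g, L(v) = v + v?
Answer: 274625/27 ≈ 10171.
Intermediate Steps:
L(v) = 2*v
B(g, P) = 100/g (B(g, P) = 0*(1/2) + 10**2/g = 0 + 100/g = 100/g)
C(V, j) = 50/3 + V (C(V, j) = V + 100/6 = V + 100*(1/6) = V + 50/3 = 50/3 + V)
C(5, 2)**3 = (50/3 + 5)**3 = (65/3)**3 = 274625/27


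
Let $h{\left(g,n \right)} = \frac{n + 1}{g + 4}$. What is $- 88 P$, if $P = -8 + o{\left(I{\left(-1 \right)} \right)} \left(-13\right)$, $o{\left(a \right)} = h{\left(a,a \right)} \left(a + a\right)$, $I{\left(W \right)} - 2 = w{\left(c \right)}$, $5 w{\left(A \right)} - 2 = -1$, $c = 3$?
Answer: $\frac{511808}{155} \approx 3302.0$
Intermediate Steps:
$h{\left(g,n \right)} = \frac{1 + n}{4 + g}$
$w{\left(A \right)} = \frac{1}{5}$ ($w{\left(A \right)} = \frac{2}{5} + \frac{1}{5} \left(-1\right) = \frac{2}{5} - \frac{1}{5} = \frac{1}{5}$)
$I{\left(W \right)} = \frac{11}{5}$ ($I{\left(W \right)} = 2 + \frac{1}{5} = \frac{11}{5}$)
$o{\left(a \right)} = \frac{2 a \left(1 + a\right)}{4 + a}$ ($o{\left(a \right)} = \frac{1 + a}{4 + a} \left(a + a\right) = \frac{1 + a}{4 + a} 2 a = \frac{2 a \left(1 + a\right)}{4 + a}$)
$P = - \frac{5816}{155}$ ($P = -8 + 2 \cdot \frac{11}{5} \frac{1}{4 + \frac{11}{5}} \left(1 + \frac{11}{5}\right) \left(-13\right) = -8 + 2 \cdot \frac{11}{5} \frac{1}{\frac{31}{5}} \cdot \frac{16}{5} \left(-13\right) = -8 + 2 \cdot \frac{11}{5} \cdot \frac{5}{31} \cdot \frac{16}{5} \left(-13\right) = -8 + \frac{352}{155} \left(-13\right) = -8 - \frac{4576}{155} = - \frac{5816}{155} \approx -37.523$)
$- 88 P = \left(-88\right) \left(- \frac{5816}{155}\right) = \frac{511808}{155}$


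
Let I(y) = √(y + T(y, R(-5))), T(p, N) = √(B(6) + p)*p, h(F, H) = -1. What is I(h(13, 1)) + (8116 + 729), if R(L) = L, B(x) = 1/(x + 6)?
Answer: 8845 + √(-36 - 6*I*√33)/6 ≈ 8845.4 - 1.0919*I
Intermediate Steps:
B(x) = 1/(6 + x)
T(p, N) = p*√(1/12 + p) (T(p, N) = √(1/(6 + 6) + p)*p = √(1/12 + p)*p = p*√(1/12 + p))
I(y) = √(y + y*√(3 + 36*y)/6)
I(h(13, 1)) + (8116 + 729) = √6*√(-(6 + √3*√(1 + 12*(-1))))/6 + (8116 + 729) = √6*√(-(6 + √3*√(1 - 12)))/6 + 8845 = √6*√(-(6 + √3*√(-11)))/6 + 8845 = √6*√(-(6 + √3*(I*√11)))/6 + 8845 = √6*√(-(6 + I*√33))/6 + 8845 = √6*√(-6 - I*√33)/6 + 8845 = 8845 + √6*√(-6 - I*√33)/6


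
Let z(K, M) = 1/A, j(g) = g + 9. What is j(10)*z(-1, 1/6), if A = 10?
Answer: 19/10 ≈ 1.9000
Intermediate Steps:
j(g) = 9 + g
z(K, M) = 1/10
j(10)*z(-1, 1/6) = (9 + 10)*(1/10) = 19*(1/10) = 19/10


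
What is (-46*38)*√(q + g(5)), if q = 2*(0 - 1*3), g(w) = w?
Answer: -1748*I ≈ -1748.0*I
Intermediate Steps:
q = -6 (q = 2*(0 - 3) = 2*(-3) = -6)
(-46*38)*√(q + g(5)) = (-46*38)*√(-6 + 5) = -1748*I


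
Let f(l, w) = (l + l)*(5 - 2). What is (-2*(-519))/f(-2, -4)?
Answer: -173/2 ≈ -86.500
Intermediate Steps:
f(l, w) = 6*l (f(l, w) = (2*l)*3 = 6*l)
(-2*(-519))/f(-2, -4) = (-2*(-519))/((6*(-2))) = 1038/(-12) = -1/12*1038 = -173/2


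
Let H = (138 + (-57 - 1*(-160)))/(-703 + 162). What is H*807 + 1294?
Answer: 505567/541 ≈ 934.50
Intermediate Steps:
H = -241/541 (H = (138 + (-57 + 160))/(-541) = (138 + 103)*(-1/541) = 241*(-1/541) = -241/541 ≈ -0.44547)
H*807 + 1294 = -241/541*807 + 1294 = -194487/541 + 1294 = 505567/541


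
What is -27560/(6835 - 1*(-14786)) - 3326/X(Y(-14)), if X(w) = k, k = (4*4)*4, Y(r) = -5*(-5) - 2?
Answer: -36837643/691872 ≈ -53.243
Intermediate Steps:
Y(r) = 23 (Y(r) = 25 - 2 = 23)
k = 64 (k = 16*4 = 64)
X(w) = 64
-27560/(6835 - 1*(-14786)) - 3326/X(Y(-14)) = -27560/(6835 - 1*(-14786)) - 3326/64 = -27560/(6835 + 14786) - 3326*1/64 = -27560/21621 - 1663/32 = -36837643/691872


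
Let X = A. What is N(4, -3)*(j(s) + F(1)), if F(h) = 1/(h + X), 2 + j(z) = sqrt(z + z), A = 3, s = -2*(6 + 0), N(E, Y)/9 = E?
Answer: -63 + 72*I*sqrt(6) ≈ -63.0 + 176.36*I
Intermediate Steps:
N(E, Y) = 9*E
s = -12 (s = -2*6 = -12)
j(z) = -2 + sqrt(2)*sqrt(z) (j(z) = -2 + sqrt(z + z) = -2 + sqrt(2*z) = -2 + sqrt(2)*sqrt(z))
X = 3
F(h) = 1/(3 + h) (F(h) = 1/(h + 3) = 1/(3 + h))
N(4, -3)*(j(s) + F(1)) = (9*4)*((-2 + sqrt(2)*sqrt(-12)) + 1/(3 + 1)) = 36*((-2 + sqrt(2)*(2*I*sqrt(3))) + 1/4) = 36*((-2 + 2*I*sqrt(6)) + 1/4) = 36*(-7/4 + 2*I*sqrt(6)) = -63 + 72*I*sqrt(6)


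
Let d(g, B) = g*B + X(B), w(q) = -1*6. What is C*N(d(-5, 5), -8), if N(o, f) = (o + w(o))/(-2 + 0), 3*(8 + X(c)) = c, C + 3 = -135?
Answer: -2576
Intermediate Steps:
C = -138 (C = -3 - 135 = -138)
X(c) = -8 + c/3
w(q) = -6
d(g, B) = -8 + B/3 + B*g (d(g, B) = g*B + (-8 + B/3) = B*g + (-8 + B/3) = -8 + B/3 + B*g)
N(o, f) = 3 - o/2 (N(o, f) = (o - 6)/(-2 + 0) = (-6 + o)/(-2) = (-6 + o)*(-1/2) = 3 - o/2)
C*N(d(-5, 5), -8) = -138*(3 - (-8 + (1/3)*5 + 5*(-5))/2) = -138*(3 - (-8 + 5/3 - 25)/2) = -138*(3 - 1/2*(-94/3)) = -138*(3 + 47/3) = -138*56/3 = -2576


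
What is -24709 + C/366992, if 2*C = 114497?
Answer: -18135896159/733984 ≈ -24709.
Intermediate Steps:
C = 114497/2 (C = (½)*114497 = 114497/2 ≈ 57249.)
-24709 + C/366992 = -24709 + (114497/2)/366992 = -24709 + (114497/2)*(1/366992) = -24709 + 114497/733984 = -18135896159/733984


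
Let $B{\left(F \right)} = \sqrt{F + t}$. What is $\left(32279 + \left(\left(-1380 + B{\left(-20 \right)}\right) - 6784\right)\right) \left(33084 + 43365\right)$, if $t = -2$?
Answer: $1843567635 + 76449 i \sqrt{22} \approx 1.8436 \cdot 10^{9} + 3.5858 \cdot 10^{5} i$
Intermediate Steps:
$B{\left(F \right)} = \sqrt{-2 + F}$ ($B{\left(F \right)} = \sqrt{F - 2} = \sqrt{-2 + F}$)
$\left(32279 + \left(\left(-1380 + B{\left(-20 \right)}\right) - 6784\right)\right) \left(33084 + 43365\right) = \left(32279 - \left(8164 - \sqrt{-2 - 20}\right)\right) \left(33084 + 43365\right) = \left(32279 - \left(8164 - i \sqrt{22}\right)\right) 76449 = \left(24115 + i \sqrt{22}\right) 76449 = 1843567635 + 76449 i \sqrt{22}$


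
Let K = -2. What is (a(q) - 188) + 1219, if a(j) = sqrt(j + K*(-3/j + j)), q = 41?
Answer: 1031 + 5*I*sqrt(2747)/41 ≈ 1031.0 + 6.3917*I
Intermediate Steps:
a(j) = sqrt(-j + 6/j) (a(j) = sqrt(j - 2*(-3/j + j)) = sqrt(j - 2*(j - 3/j)) = sqrt(j + (-2*j + 6/j)) = sqrt(-j + 6/j))
(a(q) - 188) + 1219 = (sqrt(-1*41 + 6/41) - 188) + 1219 = (sqrt(-41 + 6*(1/41)) - 188) + 1219 = (sqrt(-41 + 6/41) - 188) + 1219 = (sqrt(-1675/41) - 188) + 1219 = (5*I*sqrt(2747)/41 - 188) + 1219 = (-188 + 5*I*sqrt(2747)/41) + 1219 = 1031 + 5*I*sqrt(2747)/41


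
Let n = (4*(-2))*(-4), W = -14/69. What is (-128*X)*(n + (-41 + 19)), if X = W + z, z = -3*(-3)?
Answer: -776960/69 ≈ -11260.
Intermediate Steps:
W = -14/69 (W = -14*1/69 = -14/69 ≈ -0.20290)
z = 9
n = 32 (n = -8*(-4) = 32)
X = 607/69 (X = -14/69 + 9 = 607/69 ≈ 8.7971)
(-128*X)*(n + (-41 + 19)) = (-128*607/69)*(32 + (-41 + 19)) = -77696*(32 - 22)/69 = -77696/69*10 = -776960/69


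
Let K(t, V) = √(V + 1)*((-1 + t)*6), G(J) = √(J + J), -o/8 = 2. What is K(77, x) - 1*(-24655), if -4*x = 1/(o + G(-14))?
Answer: 24655 + 114*√2*√((65 - 8*I*√7)/(8 - I*√7)) ≈ 25114.0 + 1.0546*I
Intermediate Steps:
o = -16 (o = -8*2 = -16)
G(J) = √2*√J (G(J) = √(2*J) = √2*√J)
x = -1/(4*(-16 + 2*I*√7)) (x = -1/(4*(-16 + √2*√(-14))) = -1/(4*(-16 + √2*(I*√14))) = -1/(4*(-16 + 2*I*√7)) ≈ 0.014085 + 0.004658*I)
K(t, V) = √(1 + V)*(-6 + 6*t)
K(77, x) - 1*(-24655) = 6*√(1 + (1/71 + I*√7/568))*(-1 + 77) - 1*(-24655) = 6*√(72/71 + I*√7/568)*76 + 24655 = 456*√(72/71 + I*√7/568) + 24655 = 24655 + 456*√(72/71 + I*√7/568)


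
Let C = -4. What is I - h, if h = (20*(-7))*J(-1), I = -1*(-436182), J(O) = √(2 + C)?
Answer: 436182 + 140*I*√2 ≈ 4.3618e+5 + 197.99*I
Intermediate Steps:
J(O) = I*√2 (J(O) = √(2 - 4) = √(-2) = I*√2)
I = 436182
h = -140*I*√2 (h = (20*(-7))*(I*√2) = -140*I*√2 ≈ -197.99*I)
I - h = 436182 - (-140)*I*√2 = 436182 + 140*I*√2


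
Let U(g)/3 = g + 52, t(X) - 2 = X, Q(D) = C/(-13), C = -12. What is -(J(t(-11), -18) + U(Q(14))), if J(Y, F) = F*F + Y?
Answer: -6159/13 ≈ -473.77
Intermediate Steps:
Q(D) = 12/13 (Q(D) = -12/(-13) = -12*(-1/13) = 12/13)
t(X) = 2 + X
U(g) = 156 + 3*g (U(g) = 3*(g + 52) = 3*(52 + g) = 156 + 3*g)
J(Y, F) = Y + F² (J(Y, F) = F² + Y = Y + F²)
-(J(t(-11), -18) + U(Q(14))) = -(((2 - 11) + (-18)²) + (156 + 3*(12/13))) = -((-9 + 324) + (156 + 36/13)) = -(315 + 2064/13) = -1*6159/13 = -6159/13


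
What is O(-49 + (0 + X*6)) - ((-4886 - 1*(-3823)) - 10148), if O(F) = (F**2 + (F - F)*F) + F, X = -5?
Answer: 17373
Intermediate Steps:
O(F) = F + F**2 (O(F) = (F**2 + 0*F) + F = (F**2 + 0) + F = F**2 + F = F + F**2)
O(-49 + (0 + X*6)) - ((-4886 - 1*(-3823)) - 10148) = (-49 + (0 - 5*6))*(1 + (-49 + (0 - 5*6))) - ((-4886 - 1*(-3823)) - 10148) = (-49 + (0 - 30))*(1 + (-49 + (0 - 30))) - ((-4886 + 3823) - 10148) = (-49 - 30)*(1 + (-49 - 30)) - (-1063 - 10148) = -79*(1 - 79) - 1*(-11211) = -79*(-78) + 11211 = 6162 + 11211 = 17373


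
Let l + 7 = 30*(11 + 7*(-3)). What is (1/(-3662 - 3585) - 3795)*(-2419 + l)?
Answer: 74971449716/7247 ≈ 1.0345e+7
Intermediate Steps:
l = -307 (l = -7 + 30*(11 + 7*(-3)) = -7 + 30*(11 - 21) = -7 + 30*(-10) = -7 - 300 = -307)
(1/(-3662 - 3585) - 3795)*(-2419 + l) = (1/(-3662 - 3585) - 3795)*(-2419 - 307) = (1/(-7247) - 3795)*(-2726) = (-1/7247 - 3795)*(-2726) = -27502366/7247*(-2726) = 74971449716/7247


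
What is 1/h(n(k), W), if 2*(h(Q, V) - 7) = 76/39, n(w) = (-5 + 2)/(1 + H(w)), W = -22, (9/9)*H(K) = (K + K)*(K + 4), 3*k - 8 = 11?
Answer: 39/311 ≈ 0.12540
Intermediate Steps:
k = 19/3 (k = 8/3 + (⅓)*11 = 8/3 + 11/3 = 19/3 ≈ 6.3333)
H(K) = 2*K*(4 + K) (H(K) = (K + K)*(K + 4) = (2*K)*(4 + K) = 2*K*(4 + K))
n(w) = -3/(1 + 2*w*(4 + w)) (n(w) = (-5 + 2)/(1 + 2*w*(4 + w)) = -3/(1 + 2*w*(4 + w)))
h(Q, V) = 311/39 (h(Q, V) = 7 + (76/39)/2 = 7 + (76*(1/39))/2 = 7 + (½)*(76/39) = 7 + 38/39 = 311/39)
1/h(n(k), W) = 1/(311/39) = 39/311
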